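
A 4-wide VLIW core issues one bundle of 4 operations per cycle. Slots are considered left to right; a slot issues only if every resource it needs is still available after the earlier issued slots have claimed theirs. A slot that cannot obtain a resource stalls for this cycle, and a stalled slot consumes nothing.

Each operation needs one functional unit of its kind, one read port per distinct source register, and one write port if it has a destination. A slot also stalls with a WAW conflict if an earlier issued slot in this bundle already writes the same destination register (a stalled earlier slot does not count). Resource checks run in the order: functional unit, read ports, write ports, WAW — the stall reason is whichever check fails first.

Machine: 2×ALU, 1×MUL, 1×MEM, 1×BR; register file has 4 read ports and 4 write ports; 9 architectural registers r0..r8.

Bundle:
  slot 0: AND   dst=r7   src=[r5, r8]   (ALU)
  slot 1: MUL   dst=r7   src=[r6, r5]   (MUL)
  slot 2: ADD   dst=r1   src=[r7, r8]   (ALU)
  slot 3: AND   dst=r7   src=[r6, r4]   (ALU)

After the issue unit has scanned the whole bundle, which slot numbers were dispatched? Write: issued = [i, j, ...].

(0) want 1×ALU +2rd +1wr — yes → AL1|MU1|ME1|BR1|rd2|wr3
(1) want 1×MUL +2rd +1wr — WAW → AL1|MU1|ME1|BR1|rd2|wr3
(2) want 1×ALU +2rd +1wr — yes → AL0|MU1|ME1|BR1|rd0|wr2
(3) want 1×ALU +2rd +1wr — FU → AL0|MU1|ME1|BR1|rd0|wr2

issued = [0, 2]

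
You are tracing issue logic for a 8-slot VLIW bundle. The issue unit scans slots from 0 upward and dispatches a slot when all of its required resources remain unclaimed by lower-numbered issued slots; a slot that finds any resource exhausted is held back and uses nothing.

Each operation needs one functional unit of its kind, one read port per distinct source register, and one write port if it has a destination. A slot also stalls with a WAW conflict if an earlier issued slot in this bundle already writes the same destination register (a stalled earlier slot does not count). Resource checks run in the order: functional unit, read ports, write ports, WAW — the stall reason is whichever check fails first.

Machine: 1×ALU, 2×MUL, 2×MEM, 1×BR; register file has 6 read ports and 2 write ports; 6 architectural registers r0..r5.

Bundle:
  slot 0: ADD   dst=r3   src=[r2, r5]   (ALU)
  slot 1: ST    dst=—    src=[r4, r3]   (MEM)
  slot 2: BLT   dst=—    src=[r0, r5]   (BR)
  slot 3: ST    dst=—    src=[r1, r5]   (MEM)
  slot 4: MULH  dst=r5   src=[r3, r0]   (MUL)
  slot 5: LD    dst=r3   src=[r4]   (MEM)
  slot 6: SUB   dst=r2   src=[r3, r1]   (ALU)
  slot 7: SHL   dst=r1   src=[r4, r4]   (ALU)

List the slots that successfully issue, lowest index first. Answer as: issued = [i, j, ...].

issued = [0, 1, 2]

[0] ALU needs rd=2 wr=1: ok; after: ALU=0 MUL=2 MEM=2 BR=1, R=4, W=1
[1] MEM needs rd=2 wr=0: ok; after: ALU=0 MUL=2 MEM=1 BR=1, R=2, W=1
[2] BR needs rd=2 wr=0: ok; after: ALU=0 MUL=2 MEM=1 BR=0, R=0, W=1
[3] MEM needs rd=2 wr=0: RD_PORT; after: ALU=0 MUL=2 MEM=1 BR=0, R=0, W=1
[4] MUL needs rd=2 wr=1: RD_PORT; after: ALU=0 MUL=2 MEM=1 BR=0, R=0, W=1
[5] MEM needs rd=1 wr=1: RD_PORT; after: ALU=0 MUL=2 MEM=1 BR=0, R=0, W=1
[6] ALU needs rd=2 wr=1: FU; after: ALU=0 MUL=2 MEM=1 BR=0, R=0, W=1
[7] ALU needs rd=1 wr=1: FU; after: ALU=0 MUL=2 MEM=1 BR=0, R=0, W=1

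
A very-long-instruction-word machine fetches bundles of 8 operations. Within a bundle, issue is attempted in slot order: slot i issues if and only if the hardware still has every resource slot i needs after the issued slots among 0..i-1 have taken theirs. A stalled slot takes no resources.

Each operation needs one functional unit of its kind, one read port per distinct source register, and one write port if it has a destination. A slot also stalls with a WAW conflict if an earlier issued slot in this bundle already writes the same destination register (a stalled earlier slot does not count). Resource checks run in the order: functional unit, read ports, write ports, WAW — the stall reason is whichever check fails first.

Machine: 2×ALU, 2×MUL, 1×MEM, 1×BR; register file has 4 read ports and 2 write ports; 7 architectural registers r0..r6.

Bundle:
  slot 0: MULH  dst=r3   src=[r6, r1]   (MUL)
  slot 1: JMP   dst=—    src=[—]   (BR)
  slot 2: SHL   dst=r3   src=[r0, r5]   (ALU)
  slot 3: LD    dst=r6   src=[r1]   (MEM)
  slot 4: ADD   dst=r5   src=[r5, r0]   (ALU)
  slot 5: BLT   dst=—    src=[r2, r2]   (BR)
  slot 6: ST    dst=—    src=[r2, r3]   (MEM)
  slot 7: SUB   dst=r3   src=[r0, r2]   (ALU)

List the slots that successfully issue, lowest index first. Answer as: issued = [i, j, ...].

[0] MUL needs rd=2 wr=1: ok; after: ALU=2 MUL=1 MEM=1 BR=1, R=2, W=1
[1] BR needs rd=0 wr=0: ok; after: ALU=2 MUL=1 MEM=1 BR=0, R=2, W=1
[2] ALU needs rd=2 wr=1: WAW; after: ALU=2 MUL=1 MEM=1 BR=0, R=2, W=1
[3] MEM needs rd=1 wr=1: ok; after: ALU=2 MUL=1 MEM=0 BR=0, R=1, W=0
[4] ALU needs rd=2 wr=1: RD_PORT; after: ALU=2 MUL=1 MEM=0 BR=0, R=1, W=0
[5] BR needs rd=1 wr=0: FU; after: ALU=2 MUL=1 MEM=0 BR=0, R=1, W=0
[6] MEM needs rd=2 wr=0: FU; after: ALU=2 MUL=1 MEM=0 BR=0, R=1, W=0
[7] ALU needs rd=2 wr=1: RD_PORT; after: ALU=2 MUL=1 MEM=0 BR=0, R=1, W=0

issued = [0, 1, 3]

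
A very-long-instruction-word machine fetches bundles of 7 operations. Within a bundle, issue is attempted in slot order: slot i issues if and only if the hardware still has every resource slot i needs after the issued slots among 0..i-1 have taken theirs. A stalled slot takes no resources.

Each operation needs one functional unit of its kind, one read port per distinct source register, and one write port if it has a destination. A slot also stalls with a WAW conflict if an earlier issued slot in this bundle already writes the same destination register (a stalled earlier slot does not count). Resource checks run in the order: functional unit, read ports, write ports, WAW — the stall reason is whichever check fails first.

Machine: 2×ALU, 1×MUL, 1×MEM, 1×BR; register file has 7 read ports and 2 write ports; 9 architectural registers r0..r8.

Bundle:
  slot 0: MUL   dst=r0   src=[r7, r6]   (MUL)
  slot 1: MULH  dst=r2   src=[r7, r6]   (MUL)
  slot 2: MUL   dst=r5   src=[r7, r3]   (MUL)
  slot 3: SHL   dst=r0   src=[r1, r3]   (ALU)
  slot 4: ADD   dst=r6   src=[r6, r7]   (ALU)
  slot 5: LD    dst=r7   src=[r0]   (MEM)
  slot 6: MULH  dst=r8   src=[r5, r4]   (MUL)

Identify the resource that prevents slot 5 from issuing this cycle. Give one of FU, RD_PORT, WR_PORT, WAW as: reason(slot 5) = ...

#0 MUL src=r7,r6 dispatched  <A:2 Mu:0 Ld:1 B:1 rd:5 wr:1>
#1 MUL src=r7,r6 held:FU  <A:2 Mu:0 Ld:1 B:1 rd:5 wr:1>
#2 MUL src=r7,r3 held:FU  <A:2 Mu:0 Ld:1 B:1 rd:5 wr:1>
#3 ALU src=r1,r3 held:WAW  <A:2 Mu:0 Ld:1 B:1 rd:5 wr:1>
#4 ALU src=r6,r7 dispatched  <A:1 Mu:0 Ld:1 B:1 rd:3 wr:0>
#5 MEM src=r0 held:WR_PORT  <A:1 Mu:0 Ld:1 B:1 rd:3 wr:0>
#6 MUL src=r5,r4 held:FU  <A:1 Mu:0 Ld:1 B:1 rd:3 wr:0>

reason(slot 5) = WR_PORT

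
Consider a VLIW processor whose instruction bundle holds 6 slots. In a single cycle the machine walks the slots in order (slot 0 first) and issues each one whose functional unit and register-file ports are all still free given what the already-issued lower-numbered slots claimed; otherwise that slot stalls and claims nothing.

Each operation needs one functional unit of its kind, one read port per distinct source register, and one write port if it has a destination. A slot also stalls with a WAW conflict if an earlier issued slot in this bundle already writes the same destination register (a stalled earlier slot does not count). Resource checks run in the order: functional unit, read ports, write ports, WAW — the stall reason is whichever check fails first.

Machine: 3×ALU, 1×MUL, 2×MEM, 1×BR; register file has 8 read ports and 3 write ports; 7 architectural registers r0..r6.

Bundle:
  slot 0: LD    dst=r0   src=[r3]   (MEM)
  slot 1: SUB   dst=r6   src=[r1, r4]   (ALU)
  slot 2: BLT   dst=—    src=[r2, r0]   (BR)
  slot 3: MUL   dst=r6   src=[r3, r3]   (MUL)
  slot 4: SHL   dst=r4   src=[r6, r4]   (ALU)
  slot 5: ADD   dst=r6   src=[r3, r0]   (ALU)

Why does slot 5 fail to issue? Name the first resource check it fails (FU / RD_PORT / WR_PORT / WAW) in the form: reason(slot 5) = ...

slot 0 (MEM): ISSUE — free A3,Mu1,Ld1,B1 rp7 wp2
slot 1 (ALU): ISSUE — free A2,Mu1,Ld1,B1 rp5 wp1
slot 2 (BR): ISSUE — free A2,Mu1,Ld1,B0 rp3 wp1
slot 3 (MUL): stall WAW — free A2,Mu1,Ld1,B0 rp3 wp1
slot 4 (ALU): ISSUE — free A1,Mu1,Ld1,B0 rp1 wp0
slot 5 (ALU): stall RD_PORT — free A1,Mu1,Ld1,B0 rp1 wp0

reason(slot 5) = RD_PORT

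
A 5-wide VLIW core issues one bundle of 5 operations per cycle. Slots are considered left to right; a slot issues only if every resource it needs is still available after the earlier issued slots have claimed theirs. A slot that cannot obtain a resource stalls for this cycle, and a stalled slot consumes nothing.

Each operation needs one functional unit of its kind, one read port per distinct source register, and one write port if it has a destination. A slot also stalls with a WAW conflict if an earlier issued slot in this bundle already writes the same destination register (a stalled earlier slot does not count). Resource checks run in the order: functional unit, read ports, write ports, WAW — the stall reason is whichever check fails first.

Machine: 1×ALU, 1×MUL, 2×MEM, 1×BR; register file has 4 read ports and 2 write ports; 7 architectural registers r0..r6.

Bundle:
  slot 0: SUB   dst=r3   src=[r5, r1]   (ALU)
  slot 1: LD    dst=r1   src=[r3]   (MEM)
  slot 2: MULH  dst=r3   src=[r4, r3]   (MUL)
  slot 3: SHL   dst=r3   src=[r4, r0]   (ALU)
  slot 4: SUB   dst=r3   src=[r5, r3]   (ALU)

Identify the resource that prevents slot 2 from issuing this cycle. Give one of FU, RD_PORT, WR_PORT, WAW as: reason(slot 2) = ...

slot 0 (ALU): ISSUE — free A0,Mu1,Ld2,B1 rp2 wp1
slot 1 (MEM): ISSUE — free A0,Mu1,Ld1,B1 rp1 wp0
slot 2 (MUL): stall RD_PORT — free A0,Mu1,Ld1,B1 rp1 wp0
slot 3 (ALU): stall FU — free A0,Mu1,Ld1,B1 rp1 wp0
slot 4 (ALU): stall FU — free A0,Mu1,Ld1,B1 rp1 wp0

reason(slot 2) = RD_PORT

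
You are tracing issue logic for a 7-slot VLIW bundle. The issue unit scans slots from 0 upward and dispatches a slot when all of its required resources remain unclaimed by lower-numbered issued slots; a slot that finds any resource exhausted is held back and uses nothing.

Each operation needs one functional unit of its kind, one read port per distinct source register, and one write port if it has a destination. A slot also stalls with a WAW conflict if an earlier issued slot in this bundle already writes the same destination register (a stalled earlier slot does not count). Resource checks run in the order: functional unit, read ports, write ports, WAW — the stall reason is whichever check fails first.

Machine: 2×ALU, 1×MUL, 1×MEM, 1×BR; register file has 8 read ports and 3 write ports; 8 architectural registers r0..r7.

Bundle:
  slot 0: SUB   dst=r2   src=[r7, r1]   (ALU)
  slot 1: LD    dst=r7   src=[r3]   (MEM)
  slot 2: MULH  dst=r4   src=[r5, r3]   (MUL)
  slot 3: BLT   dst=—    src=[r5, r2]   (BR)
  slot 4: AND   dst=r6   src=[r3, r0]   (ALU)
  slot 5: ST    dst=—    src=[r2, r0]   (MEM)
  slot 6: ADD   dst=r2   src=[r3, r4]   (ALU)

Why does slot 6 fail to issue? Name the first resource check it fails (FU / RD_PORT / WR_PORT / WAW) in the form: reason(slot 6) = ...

#0 ALU src=r7,r1 dispatched  <A:1 Mu:1 Ld:1 B:1 rd:6 wr:2>
#1 MEM src=r3 dispatched  <A:1 Mu:1 Ld:0 B:1 rd:5 wr:1>
#2 MUL src=r5,r3 dispatched  <A:1 Mu:0 Ld:0 B:1 rd:3 wr:0>
#3 BR src=r5,r2 dispatched  <A:1 Mu:0 Ld:0 B:0 rd:1 wr:0>
#4 ALU src=r3,r0 held:RD_PORT  <A:1 Mu:0 Ld:0 B:0 rd:1 wr:0>
#5 MEM src=r2,r0 held:FU  <A:1 Mu:0 Ld:0 B:0 rd:1 wr:0>
#6 ALU src=r3,r4 held:RD_PORT  <A:1 Mu:0 Ld:0 B:0 rd:1 wr:0>

reason(slot 6) = RD_PORT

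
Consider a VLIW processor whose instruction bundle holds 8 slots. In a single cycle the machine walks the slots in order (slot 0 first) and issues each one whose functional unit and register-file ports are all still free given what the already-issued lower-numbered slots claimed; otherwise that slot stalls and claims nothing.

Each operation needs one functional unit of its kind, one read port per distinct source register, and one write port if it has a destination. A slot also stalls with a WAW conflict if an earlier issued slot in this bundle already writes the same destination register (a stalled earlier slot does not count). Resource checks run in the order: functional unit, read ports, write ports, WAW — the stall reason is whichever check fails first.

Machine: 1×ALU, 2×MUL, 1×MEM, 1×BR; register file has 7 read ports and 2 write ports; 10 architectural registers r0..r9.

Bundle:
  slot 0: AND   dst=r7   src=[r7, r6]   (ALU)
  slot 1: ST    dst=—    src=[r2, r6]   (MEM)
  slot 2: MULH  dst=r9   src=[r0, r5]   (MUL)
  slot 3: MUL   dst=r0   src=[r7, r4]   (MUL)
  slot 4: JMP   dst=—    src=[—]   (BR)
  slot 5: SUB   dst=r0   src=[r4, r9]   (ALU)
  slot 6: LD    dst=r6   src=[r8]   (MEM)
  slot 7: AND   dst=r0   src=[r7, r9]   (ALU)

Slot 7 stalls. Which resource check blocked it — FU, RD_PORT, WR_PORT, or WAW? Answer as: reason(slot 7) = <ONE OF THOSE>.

slot 0 (ALU): ISSUE — free A0,Mu2,Ld1,B1 rp5 wp1
slot 1 (MEM): ISSUE — free A0,Mu2,Ld0,B1 rp3 wp1
slot 2 (MUL): ISSUE — free A0,Mu1,Ld0,B1 rp1 wp0
slot 3 (MUL): stall RD_PORT — free A0,Mu1,Ld0,B1 rp1 wp0
slot 4 (BR): ISSUE — free A0,Mu1,Ld0,B0 rp1 wp0
slot 5 (ALU): stall FU — free A0,Mu1,Ld0,B0 rp1 wp0
slot 6 (MEM): stall FU — free A0,Mu1,Ld0,B0 rp1 wp0
slot 7 (ALU): stall FU — free A0,Mu1,Ld0,B0 rp1 wp0

reason(slot 7) = FU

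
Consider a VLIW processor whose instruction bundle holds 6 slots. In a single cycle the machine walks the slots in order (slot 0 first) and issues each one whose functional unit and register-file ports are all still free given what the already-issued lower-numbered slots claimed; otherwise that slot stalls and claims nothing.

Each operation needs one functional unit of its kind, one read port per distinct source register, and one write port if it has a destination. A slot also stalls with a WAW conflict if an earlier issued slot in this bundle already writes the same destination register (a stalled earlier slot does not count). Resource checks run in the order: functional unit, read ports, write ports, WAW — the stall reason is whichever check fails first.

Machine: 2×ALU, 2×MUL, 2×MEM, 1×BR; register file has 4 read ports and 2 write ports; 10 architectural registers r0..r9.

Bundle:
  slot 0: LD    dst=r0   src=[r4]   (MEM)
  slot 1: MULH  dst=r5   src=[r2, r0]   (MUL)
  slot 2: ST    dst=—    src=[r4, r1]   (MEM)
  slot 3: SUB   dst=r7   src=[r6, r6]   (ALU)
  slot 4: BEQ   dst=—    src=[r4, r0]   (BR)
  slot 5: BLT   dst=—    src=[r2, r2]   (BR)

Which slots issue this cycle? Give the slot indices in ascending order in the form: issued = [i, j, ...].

#0 MEM src=r4 dispatched  <A:2 Mu:2 Ld:1 B:1 rd:3 wr:1>
#1 MUL src=r2,r0 dispatched  <A:2 Mu:1 Ld:1 B:1 rd:1 wr:0>
#2 MEM src=r4,r1 held:RD_PORT  <A:2 Mu:1 Ld:1 B:1 rd:1 wr:0>
#3 ALU src=r6,r6 held:WR_PORT  <A:2 Mu:1 Ld:1 B:1 rd:1 wr:0>
#4 BR src=r4,r0 held:RD_PORT  <A:2 Mu:1 Ld:1 B:1 rd:1 wr:0>
#5 BR src=r2,r2 dispatched  <A:2 Mu:1 Ld:1 B:0 rd:0 wr:0>

issued = [0, 1, 5]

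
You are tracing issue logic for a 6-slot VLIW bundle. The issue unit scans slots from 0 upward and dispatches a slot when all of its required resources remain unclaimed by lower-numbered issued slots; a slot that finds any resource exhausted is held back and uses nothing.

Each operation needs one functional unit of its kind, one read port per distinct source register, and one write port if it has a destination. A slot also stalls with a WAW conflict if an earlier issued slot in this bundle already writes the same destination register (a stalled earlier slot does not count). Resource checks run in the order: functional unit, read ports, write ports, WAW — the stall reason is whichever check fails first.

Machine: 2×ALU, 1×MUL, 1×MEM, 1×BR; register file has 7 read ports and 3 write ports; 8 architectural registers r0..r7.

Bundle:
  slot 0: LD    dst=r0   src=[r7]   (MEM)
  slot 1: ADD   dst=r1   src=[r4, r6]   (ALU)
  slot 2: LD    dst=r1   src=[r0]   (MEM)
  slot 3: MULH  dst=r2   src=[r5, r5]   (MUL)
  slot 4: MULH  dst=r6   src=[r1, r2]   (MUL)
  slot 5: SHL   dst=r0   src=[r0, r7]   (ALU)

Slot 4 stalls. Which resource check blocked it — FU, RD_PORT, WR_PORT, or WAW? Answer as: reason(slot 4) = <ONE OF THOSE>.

(0) want 1×MEM +1rd +1wr — yes → AL2|MU1|ME0|BR1|rd6|wr2
(1) want 1×ALU +2rd +1wr — yes → AL1|MU1|ME0|BR1|rd4|wr1
(2) want 1×MEM +1rd +1wr — FU → AL1|MU1|ME0|BR1|rd4|wr1
(3) want 1×MUL +1rd +1wr — yes → AL1|MU0|ME0|BR1|rd3|wr0
(4) want 1×MUL +2rd +1wr — FU → AL1|MU0|ME0|BR1|rd3|wr0
(5) want 1×ALU +2rd +1wr — WR_PORT → AL1|MU0|ME0|BR1|rd3|wr0

reason(slot 4) = FU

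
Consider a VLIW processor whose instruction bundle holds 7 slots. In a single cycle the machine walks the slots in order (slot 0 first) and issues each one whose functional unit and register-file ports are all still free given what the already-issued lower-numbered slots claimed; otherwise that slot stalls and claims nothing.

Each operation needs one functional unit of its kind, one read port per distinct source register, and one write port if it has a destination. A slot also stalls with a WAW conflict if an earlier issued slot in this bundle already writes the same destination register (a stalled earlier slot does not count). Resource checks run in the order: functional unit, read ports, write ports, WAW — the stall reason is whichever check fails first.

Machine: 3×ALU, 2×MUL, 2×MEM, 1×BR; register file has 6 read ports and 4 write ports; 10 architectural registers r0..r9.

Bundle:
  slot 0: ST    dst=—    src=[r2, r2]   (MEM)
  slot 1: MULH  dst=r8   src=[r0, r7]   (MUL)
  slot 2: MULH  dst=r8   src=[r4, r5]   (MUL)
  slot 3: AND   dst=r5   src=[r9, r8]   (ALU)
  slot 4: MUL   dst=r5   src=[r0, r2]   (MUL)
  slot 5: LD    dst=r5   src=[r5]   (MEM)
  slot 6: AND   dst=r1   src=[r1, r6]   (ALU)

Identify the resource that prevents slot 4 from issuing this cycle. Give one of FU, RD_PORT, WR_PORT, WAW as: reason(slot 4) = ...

#0 MEM src=r2,r2 dispatched  <A:3 Mu:2 Ld:1 B:1 rd:5 wr:4>
#1 MUL src=r0,r7 dispatched  <A:3 Mu:1 Ld:1 B:1 rd:3 wr:3>
#2 MUL src=r4,r5 held:WAW  <A:3 Mu:1 Ld:1 B:1 rd:3 wr:3>
#3 ALU src=r9,r8 dispatched  <A:2 Mu:1 Ld:1 B:1 rd:1 wr:2>
#4 MUL src=r0,r2 held:RD_PORT  <A:2 Mu:1 Ld:1 B:1 rd:1 wr:2>
#5 MEM src=r5 held:WAW  <A:2 Mu:1 Ld:1 B:1 rd:1 wr:2>
#6 ALU src=r1,r6 held:RD_PORT  <A:2 Mu:1 Ld:1 B:1 rd:1 wr:2>

reason(slot 4) = RD_PORT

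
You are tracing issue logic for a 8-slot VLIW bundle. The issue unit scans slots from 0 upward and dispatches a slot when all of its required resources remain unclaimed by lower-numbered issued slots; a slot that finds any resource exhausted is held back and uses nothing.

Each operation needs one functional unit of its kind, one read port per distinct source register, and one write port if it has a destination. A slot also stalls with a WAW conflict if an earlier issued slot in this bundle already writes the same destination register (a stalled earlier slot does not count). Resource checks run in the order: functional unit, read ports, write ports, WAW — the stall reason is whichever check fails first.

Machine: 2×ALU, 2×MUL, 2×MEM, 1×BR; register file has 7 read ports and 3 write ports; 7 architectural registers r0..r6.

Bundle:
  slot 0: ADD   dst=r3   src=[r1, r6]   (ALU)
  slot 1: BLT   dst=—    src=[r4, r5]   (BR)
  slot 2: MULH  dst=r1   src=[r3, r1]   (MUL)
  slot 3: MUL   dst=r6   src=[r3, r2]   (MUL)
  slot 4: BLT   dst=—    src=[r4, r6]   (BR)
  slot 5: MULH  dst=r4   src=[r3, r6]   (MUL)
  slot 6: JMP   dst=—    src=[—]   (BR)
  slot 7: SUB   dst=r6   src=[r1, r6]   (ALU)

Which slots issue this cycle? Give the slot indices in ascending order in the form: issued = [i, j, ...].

issued = [0, 1, 2]

  0. ALU→r3 ⇒ go  {1A/2Mu/2Ld/1B | 5r 2w}
  1. BR ⇒ go  {1A/2Mu/2Ld/0B | 3r 2w}
  2. MUL→r1 ⇒ go  {1A/1Mu/2Ld/0B | 1r 1w}
  3. MUL→r6 ⇒ no(RD_PORT)  {1A/1Mu/2Ld/0B | 1r 1w}
  4. BR ⇒ no(FU)  {1A/1Mu/2Ld/0B | 1r 1w}
  5. MUL→r4 ⇒ no(RD_PORT)  {1A/1Mu/2Ld/0B | 1r 1w}
  6. BR ⇒ no(FU)  {1A/1Mu/2Ld/0B | 1r 1w}
  7. ALU→r6 ⇒ no(RD_PORT)  {1A/1Mu/2Ld/0B | 1r 1w}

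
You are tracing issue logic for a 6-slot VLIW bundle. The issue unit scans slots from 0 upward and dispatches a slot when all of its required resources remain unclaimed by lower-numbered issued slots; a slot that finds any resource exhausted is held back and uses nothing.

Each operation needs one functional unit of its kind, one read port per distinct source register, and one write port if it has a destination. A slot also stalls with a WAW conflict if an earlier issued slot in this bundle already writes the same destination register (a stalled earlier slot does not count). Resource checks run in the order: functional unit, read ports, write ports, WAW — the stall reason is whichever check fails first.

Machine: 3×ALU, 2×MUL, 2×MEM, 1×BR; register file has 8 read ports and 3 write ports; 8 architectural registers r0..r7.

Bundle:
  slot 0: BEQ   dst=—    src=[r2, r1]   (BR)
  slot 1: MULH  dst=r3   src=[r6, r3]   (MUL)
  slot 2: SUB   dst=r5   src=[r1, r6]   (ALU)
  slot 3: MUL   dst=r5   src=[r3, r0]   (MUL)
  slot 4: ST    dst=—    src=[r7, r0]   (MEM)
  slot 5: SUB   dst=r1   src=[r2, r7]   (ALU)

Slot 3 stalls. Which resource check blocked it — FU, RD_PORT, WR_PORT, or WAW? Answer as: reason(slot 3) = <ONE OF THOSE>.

(0) want 1×BR +2rd +0wr — yes → AL3|MU2|ME2|BR0|rd6|wr3
(1) want 1×MUL +2rd +1wr — yes → AL3|MU1|ME2|BR0|rd4|wr2
(2) want 1×ALU +2rd +1wr — yes → AL2|MU1|ME2|BR0|rd2|wr1
(3) want 1×MUL +2rd +1wr — WAW → AL2|MU1|ME2|BR0|rd2|wr1
(4) want 1×MEM +2rd +0wr — yes → AL2|MU1|ME1|BR0|rd0|wr1
(5) want 1×ALU +2rd +1wr — RD_PORT → AL2|MU1|ME1|BR0|rd0|wr1

reason(slot 3) = WAW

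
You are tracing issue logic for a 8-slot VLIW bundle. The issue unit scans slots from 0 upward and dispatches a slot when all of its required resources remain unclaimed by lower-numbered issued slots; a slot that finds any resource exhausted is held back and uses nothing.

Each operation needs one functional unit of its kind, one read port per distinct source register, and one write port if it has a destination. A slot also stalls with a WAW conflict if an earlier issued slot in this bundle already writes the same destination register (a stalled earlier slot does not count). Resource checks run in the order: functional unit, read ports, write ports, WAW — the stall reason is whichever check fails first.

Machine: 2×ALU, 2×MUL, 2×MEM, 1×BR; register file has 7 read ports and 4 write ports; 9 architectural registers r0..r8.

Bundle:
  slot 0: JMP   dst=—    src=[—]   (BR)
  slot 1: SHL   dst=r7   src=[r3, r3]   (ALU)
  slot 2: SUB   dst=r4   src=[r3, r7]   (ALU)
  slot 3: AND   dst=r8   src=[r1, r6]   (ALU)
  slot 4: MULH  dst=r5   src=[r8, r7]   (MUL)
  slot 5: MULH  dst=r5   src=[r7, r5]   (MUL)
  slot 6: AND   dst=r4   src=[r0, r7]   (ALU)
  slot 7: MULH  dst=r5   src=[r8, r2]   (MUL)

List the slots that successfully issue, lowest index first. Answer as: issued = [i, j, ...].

[0] BR needs rd=0 wr=0: ok; after: ALU=2 MUL=2 MEM=2 BR=0, R=7, W=4
[1] ALU needs rd=1 wr=1: ok; after: ALU=1 MUL=2 MEM=2 BR=0, R=6, W=3
[2] ALU needs rd=2 wr=1: ok; after: ALU=0 MUL=2 MEM=2 BR=0, R=4, W=2
[3] ALU needs rd=2 wr=1: FU; after: ALU=0 MUL=2 MEM=2 BR=0, R=4, W=2
[4] MUL needs rd=2 wr=1: ok; after: ALU=0 MUL=1 MEM=2 BR=0, R=2, W=1
[5] MUL needs rd=2 wr=1: WAW; after: ALU=0 MUL=1 MEM=2 BR=0, R=2, W=1
[6] ALU needs rd=2 wr=1: FU; after: ALU=0 MUL=1 MEM=2 BR=0, R=2, W=1
[7] MUL needs rd=2 wr=1: WAW; after: ALU=0 MUL=1 MEM=2 BR=0, R=2, W=1

issued = [0, 1, 2, 4]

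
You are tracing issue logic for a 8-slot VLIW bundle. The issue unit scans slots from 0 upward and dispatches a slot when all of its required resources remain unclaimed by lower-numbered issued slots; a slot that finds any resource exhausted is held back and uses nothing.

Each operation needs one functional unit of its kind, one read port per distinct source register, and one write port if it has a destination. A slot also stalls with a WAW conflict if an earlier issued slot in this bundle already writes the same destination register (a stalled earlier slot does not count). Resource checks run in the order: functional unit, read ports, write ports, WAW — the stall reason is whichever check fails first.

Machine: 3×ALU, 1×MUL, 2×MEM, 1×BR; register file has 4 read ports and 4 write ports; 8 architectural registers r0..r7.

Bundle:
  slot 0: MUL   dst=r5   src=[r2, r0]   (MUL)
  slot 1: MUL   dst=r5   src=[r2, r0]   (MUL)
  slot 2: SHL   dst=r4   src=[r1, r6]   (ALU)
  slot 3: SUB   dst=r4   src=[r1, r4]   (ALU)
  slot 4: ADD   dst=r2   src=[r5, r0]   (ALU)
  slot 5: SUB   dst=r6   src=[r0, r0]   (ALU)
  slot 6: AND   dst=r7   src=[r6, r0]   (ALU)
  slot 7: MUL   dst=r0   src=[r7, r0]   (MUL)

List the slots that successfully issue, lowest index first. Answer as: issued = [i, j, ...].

[0] MUL needs rd=2 wr=1: ok; after: ALU=3 MUL=0 MEM=2 BR=1, R=2, W=3
[1] MUL needs rd=2 wr=1: FU; after: ALU=3 MUL=0 MEM=2 BR=1, R=2, W=3
[2] ALU needs rd=2 wr=1: ok; after: ALU=2 MUL=0 MEM=2 BR=1, R=0, W=2
[3] ALU needs rd=2 wr=1: RD_PORT; after: ALU=2 MUL=0 MEM=2 BR=1, R=0, W=2
[4] ALU needs rd=2 wr=1: RD_PORT; after: ALU=2 MUL=0 MEM=2 BR=1, R=0, W=2
[5] ALU needs rd=1 wr=1: RD_PORT; after: ALU=2 MUL=0 MEM=2 BR=1, R=0, W=2
[6] ALU needs rd=2 wr=1: RD_PORT; after: ALU=2 MUL=0 MEM=2 BR=1, R=0, W=2
[7] MUL needs rd=2 wr=1: FU; after: ALU=2 MUL=0 MEM=2 BR=1, R=0, W=2

issued = [0, 2]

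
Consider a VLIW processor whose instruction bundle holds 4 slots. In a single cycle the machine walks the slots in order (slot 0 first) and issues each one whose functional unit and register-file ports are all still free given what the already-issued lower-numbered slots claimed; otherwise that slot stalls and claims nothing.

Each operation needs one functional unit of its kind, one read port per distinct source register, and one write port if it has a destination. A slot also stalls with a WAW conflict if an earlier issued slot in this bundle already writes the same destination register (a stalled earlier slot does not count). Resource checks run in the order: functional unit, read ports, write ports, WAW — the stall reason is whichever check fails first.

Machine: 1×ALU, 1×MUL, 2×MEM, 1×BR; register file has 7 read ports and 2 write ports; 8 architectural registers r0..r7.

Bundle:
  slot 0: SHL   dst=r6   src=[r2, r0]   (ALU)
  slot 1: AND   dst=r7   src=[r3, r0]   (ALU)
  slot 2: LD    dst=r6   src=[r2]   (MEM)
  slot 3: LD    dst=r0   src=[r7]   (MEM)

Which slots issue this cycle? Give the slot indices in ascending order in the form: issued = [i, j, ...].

[0] ALU needs rd=2 wr=1: ok; after: ALU=0 MUL=1 MEM=2 BR=1, R=5, W=1
[1] ALU needs rd=2 wr=1: FU; after: ALU=0 MUL=1 MEM=2 BR=1, R=5, W=1
[2] MEM needs rd=1 wr=1: WAW; after: ALU=0 MUL=1 MEM=2 BR=1, R=5, W=1
[3] MEM needs rd=1 wr=1: ok; after: ALU=0 MUL=1 MEM=1 BR=1, R=4, W=0

issued = [0, 3]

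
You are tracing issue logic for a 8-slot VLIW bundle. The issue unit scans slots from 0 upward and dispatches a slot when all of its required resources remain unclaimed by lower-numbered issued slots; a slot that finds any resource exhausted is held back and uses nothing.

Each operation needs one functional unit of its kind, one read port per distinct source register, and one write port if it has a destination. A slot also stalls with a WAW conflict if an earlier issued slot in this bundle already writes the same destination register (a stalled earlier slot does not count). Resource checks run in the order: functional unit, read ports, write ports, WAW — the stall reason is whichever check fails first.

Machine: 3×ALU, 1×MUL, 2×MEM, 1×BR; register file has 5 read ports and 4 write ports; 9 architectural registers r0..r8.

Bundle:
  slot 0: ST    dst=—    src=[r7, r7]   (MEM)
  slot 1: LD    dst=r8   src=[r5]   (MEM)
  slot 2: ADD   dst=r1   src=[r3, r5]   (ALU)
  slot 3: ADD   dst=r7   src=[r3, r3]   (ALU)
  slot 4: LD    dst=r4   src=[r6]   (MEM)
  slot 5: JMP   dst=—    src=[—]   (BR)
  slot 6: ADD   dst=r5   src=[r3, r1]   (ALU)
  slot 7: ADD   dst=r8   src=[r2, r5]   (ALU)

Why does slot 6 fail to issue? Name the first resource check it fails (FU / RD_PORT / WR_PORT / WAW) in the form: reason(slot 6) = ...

slot 0 (MEM): ISSUE — free A3,Mu1,Ld1,B1 rp4 wp4
slot 1 (MEM): ISSUE — free A3,Mu1,Ld0,B1 rp3 wp3
slot 2 (ALU): ISSUE — free A2,Mu1,Ld0,B1 rp1 wp2
slot 3 (ALU): ISSUE — free A1,Mu1,Ld0,B1 rp0 wp1
slot 4 (MEM): stall FU — free A1,Mu1,Ld0,B1 rp0 wp1
slot 5 (BR): ISSUE — free A1,Mu1,Ld0,B0 rp0 wp1
slot 6 (ALU): stall RD_PORT — free A1,Mu1,Ld0,B0 rp0 wp1
slot 7 (ALU): stall RD_PORT — free A1,Mu1,Ld0,B0 rp0 wp1

reason(slot 6) = RD_PORT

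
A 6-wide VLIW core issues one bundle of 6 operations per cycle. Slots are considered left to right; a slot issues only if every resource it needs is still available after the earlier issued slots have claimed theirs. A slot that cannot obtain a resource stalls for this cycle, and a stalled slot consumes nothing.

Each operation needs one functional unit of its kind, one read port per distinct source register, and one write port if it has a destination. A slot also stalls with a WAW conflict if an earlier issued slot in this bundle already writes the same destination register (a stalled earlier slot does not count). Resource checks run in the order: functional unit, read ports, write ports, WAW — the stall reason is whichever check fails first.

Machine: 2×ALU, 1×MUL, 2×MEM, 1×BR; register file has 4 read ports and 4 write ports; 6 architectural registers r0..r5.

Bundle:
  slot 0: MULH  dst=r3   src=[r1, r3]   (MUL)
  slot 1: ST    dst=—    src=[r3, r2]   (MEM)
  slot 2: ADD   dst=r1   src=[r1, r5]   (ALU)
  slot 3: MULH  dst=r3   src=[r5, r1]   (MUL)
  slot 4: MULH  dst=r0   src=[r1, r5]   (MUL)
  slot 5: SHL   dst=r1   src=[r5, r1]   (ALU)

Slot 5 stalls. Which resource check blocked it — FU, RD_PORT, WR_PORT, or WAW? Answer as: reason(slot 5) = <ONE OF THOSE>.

slot 0 (MUL): ISSUE — free A2,Mu0,Ld2,B1 rp2 wp3
slot 1 (MEM): ISSUE — free A2,Mu0,Ld1,B1 rp0 wp3
slot 2 (ALU): stall RD_PORT — free A2,Mu0,Ld1,B1 rp0 wp3
slot 3 (MUL): stall FU — free A2,Mu0,Ld1,B1 rp0 wp3
slot 4 (MUL): stall FU — free A2,Mu0,Ld1,B1 rp0 wp3
slot 5 (ALU): stall RD_PORT — free A2,Mu0,Ld1,B1 rp0 wp3

reason(slot 5) = RD_PORT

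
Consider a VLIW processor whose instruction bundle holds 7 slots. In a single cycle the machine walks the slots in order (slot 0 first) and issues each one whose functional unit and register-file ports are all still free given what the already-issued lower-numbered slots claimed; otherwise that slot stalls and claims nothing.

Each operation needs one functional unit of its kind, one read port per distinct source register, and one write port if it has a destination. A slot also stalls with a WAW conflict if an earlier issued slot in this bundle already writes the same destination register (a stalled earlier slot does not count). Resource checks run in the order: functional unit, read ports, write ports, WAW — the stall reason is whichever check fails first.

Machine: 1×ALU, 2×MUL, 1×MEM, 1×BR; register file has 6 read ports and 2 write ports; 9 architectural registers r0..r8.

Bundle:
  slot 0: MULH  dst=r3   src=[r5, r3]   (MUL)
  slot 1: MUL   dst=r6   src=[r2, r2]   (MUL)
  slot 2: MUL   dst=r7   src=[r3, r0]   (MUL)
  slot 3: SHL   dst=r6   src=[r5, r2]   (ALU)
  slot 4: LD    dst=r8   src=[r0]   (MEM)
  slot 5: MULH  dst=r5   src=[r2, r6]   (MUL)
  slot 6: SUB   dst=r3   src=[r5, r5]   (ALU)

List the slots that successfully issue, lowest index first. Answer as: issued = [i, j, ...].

issued = [0, 1]

(0) want 1×MUL +2rd +1wr — yes → AL1|MU1|ME1|BR1|rd4|wr1
(1) want 1×MUL +1rd +1wr — yes → AL1|MU0|ME1|BR1|rd3|wr0
(2) want 1×MUL +2rd +1wr — FU → AL1|MU0|ME1|BR1|rd3|wr0
(3) want 1×ALU +2rd +1wr — WR_PORT → AL1|MU0|ME1|BR1|rd3|wr0
(4) want 1×MEM +1rd +1wr — WR_PORT → AL1|MU0|ME1|BR1|rd3|wr0
(5) want 1×MUL +2rd +1wr — FU → AL1|MU0|ME1|BR1|rd3|wr0
(6) want 1×ALU +1rd +1wr — WR_PORT → AL1|MU0|ME1|BR1|rd3|wr0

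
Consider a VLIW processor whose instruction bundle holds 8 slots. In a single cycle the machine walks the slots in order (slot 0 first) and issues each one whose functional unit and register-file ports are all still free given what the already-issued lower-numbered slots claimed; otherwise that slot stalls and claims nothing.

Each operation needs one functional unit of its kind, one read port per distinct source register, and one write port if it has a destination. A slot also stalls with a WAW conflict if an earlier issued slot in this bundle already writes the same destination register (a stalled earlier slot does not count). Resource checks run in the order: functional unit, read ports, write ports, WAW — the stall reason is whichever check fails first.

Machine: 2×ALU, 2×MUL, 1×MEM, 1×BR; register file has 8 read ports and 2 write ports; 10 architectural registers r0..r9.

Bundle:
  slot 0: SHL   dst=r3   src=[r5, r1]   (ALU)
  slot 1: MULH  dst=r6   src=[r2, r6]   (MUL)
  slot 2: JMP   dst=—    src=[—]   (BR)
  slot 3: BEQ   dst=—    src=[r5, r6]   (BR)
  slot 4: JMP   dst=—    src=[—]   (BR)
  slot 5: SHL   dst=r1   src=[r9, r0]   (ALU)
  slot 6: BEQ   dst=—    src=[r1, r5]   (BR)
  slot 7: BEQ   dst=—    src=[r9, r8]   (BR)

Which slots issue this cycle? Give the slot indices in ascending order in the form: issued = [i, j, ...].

issued = [0, 1, 2]

[0] ALU needs rd=2 wr=1: ok; after: ALU=1 MUL=2 MEM=1 BR=1, R=6, W=1
[1] MUL needs rd=2 wr=1: ok; after: ALU=1 MUL=1 MEM=1 BR=1, R=4, W=0
[2] BR needs rd=0 wr=0: ok; after: ALU=1 MUL=1 MEM=1 BR=0, R=4, W=0
[3] BR needs rd=2 wr=0: FU; after: ALU=1 MUL=1 MEM=1 BR=0, R=4, W=0
[4] BR needs rd=0 wr=0: FU; after: ALU=1 MUL=1 MEM=1 BR=0, R=4, W=0
[5] ALU needs rd=2 wr=1: WR_PORT; after: ALU=1 MUL=1 MEM=1 BR=0, R=4, W=0
[6] BR needs rd=2 wr=0: FU; after: ALU=1 MUL=1 MEM=1 BR=0, R=4, W=0
[7] BR needs rd=2 wr=0: FU; after: ALU=1 MUL=1 MEM=1 BR=0, R=4, W=0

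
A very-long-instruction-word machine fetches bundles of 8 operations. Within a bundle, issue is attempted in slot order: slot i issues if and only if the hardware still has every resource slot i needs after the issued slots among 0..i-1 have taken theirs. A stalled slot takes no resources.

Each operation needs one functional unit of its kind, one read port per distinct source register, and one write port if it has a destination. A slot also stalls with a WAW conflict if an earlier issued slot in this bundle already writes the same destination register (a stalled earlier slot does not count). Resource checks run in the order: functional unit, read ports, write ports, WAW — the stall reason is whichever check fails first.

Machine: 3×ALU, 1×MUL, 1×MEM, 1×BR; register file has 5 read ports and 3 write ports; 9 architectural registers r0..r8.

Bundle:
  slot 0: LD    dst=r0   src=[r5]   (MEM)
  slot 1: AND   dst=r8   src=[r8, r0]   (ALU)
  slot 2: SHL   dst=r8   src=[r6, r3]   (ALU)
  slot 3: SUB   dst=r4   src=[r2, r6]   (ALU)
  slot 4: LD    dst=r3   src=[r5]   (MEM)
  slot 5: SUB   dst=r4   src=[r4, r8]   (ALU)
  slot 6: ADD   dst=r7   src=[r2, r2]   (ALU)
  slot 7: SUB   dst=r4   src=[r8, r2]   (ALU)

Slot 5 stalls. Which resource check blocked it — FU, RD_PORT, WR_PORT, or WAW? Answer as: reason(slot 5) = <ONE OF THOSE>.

reason(slot 5) = RD_PORT

slot 0 (MEM): ISSUE — free A3,Mu1,Ld0,B1 rp4 wp2
slot 1 (ALU): ISSUE — free A2,Mu1,Ld0,B1 rp2 wp1
slot 2 (ALU): stall WAW — free A2,Mu1,Ld0,B1 rp2 wp1
slot 3 (ALU): ISSUE — free A1,Mu1,Ld0,B1 rp0 wp0
slot 4 (MEM): stall FU — free A1,Mu1,Ld0,B1 rp0 wp0
slot 5 (ALU): stall RD_PORT — free A1,Mu1,Ld0,B1 rp0 wp0
slot 6 (ALU): stall RD_PORT — free A1,Mu1,Ld0,B1 rp0 wp0
slot 7 (ALU): stall RD_PORT — free A1,Mu1,Ld0,B1 rp0 wp0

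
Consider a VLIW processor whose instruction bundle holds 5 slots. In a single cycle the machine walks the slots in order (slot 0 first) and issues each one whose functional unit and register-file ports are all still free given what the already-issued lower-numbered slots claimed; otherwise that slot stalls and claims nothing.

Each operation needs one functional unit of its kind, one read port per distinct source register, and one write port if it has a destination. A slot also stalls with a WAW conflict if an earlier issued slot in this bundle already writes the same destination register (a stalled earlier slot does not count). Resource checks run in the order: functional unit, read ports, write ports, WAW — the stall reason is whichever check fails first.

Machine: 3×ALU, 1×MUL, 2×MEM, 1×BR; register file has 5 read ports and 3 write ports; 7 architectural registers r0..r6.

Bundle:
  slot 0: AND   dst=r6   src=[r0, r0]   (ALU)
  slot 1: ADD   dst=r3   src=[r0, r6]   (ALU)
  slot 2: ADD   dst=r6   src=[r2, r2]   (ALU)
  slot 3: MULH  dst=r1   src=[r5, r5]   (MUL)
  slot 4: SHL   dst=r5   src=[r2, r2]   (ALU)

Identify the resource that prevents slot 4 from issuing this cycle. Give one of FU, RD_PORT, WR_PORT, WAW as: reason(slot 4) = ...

reason(slot 4) = WR_PORT

(0) want 1×ALU +1rd +1wr — yes → AL2|MU1|ME2|BR1|rd4|wr2
(1) want 1×ALU +2rd +1wr — yes → AL1|MU1|ME2|BR1|rd2|wr1
(2) want 1×ALU +1rd +1wr — WAW → AL1|MU1|ME2|BR1|rd2|wr1
(3) want 1×MUL +1rd +1wr — yes → AL1|MU0|ME2|BR1|rd1|wr0
(4) want 1×ALU +1rd +1wr — WR_PORT → AL1|MU0|ME2|BR1|rd1|wr0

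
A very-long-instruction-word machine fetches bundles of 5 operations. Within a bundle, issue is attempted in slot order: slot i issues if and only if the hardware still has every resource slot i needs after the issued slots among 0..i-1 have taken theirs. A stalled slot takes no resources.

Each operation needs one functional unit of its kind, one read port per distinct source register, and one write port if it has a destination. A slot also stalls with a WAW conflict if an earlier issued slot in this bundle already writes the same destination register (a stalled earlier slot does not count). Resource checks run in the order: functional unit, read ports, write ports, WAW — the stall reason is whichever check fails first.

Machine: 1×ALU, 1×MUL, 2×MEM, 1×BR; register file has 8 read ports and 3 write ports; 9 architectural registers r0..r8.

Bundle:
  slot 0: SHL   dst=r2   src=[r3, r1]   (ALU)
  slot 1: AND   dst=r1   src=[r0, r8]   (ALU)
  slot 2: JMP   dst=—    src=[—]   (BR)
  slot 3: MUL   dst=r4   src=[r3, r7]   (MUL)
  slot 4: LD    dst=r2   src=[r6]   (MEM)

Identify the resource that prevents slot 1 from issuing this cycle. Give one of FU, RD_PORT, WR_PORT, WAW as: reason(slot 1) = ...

(0) want 1×ALU +2rd +1wr — yes → AL0|MU1|ME2|BR1|rd6|wr2
(1) want 1×ALU +2rd +1wr — FU → AL0|MU1|ME2|BR1|rd6|wr2
(2) want 1×BR +0rd +0wr — yes → AL0|MU1|ME2|BR0|rd6|wr2
(3) want 1×MUL +2rd +1wr — yes → AL0|MU0|ME2|BR0|rd4|wr1
(4) want 1×MEM +1rd +1wr — WAW → AL0|MU0|ME2|BR0|rd4|wr1

reason(slot 1) = FU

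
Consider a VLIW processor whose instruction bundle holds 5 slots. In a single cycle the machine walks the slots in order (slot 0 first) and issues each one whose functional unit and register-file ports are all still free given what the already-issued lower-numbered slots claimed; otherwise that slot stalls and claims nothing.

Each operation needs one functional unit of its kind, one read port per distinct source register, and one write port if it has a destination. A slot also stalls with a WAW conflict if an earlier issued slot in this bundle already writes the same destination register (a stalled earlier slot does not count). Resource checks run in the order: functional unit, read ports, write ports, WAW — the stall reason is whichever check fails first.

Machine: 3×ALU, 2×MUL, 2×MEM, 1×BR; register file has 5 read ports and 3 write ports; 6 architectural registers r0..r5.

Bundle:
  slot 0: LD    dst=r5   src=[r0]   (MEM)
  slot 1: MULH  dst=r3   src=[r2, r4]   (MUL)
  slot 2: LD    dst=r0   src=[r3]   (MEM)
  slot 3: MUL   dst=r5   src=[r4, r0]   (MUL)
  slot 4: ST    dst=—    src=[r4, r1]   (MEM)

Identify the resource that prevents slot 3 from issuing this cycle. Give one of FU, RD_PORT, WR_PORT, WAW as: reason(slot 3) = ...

slot 0 (MEM): ISSUE — free A3,Mu2,Ld1,B1 rp4 wp2
slot 1 (MUL): ISSUE — free A3,Mu1,Ld1,B1 rp2 wp1
slot 2 (MEM): ISSUE — free A3,Mu1,Ld0,B1 rp1 wp0
slot 3 (MUL): stall RD_PORT — free A3,Mu1,Ld0,B1 rp1 wp0
slot 4 (MEM): stall FU — free A3,Mu1,Ld0,B1 rp1 wp0

reason(slot 3) = RD_PORT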